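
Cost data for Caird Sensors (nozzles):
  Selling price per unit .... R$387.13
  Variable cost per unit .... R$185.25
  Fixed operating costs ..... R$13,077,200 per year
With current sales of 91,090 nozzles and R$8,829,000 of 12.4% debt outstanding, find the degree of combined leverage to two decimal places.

4.36

Contribution at this volume is 91,090 × R$201.88 = R$18,389,249.20.
Operating income = contribution − fixed costs = R$18,389,249.20 − R$13,077,200 = R$5,312,049.20. Interest = R$1,094,796.00.
DOL = R$18,389,249.20 ÷ R$5,312,049.20 = 3.4618; DFL = R$5,312,049.20 ÷ R$4,217,253.20 = 1.2596.
Combined leverage = 3.4618 × 1.2596 = 4.3605.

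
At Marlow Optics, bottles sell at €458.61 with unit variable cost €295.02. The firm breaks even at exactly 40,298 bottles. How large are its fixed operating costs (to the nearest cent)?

€6,592,349.82

Unit CM = price − variable cost = €458.61 − €295.02 = €163.59.
Since BE = FC / CM, FC = 40,298 × €163.59 = €6,592,349.82.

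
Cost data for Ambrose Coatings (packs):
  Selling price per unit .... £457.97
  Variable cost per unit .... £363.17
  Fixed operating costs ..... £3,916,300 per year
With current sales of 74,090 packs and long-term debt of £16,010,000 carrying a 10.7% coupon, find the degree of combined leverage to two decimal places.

5.04

At 74,090 units, contribution = 74,090 × £94.80 = £7,023,732.00.
Operating income = contribution − fixed costs = £7,023,732.00 − £3,916,300 = £3,107,432.00. Interest = £1,713,070.00, so EBIT − I = £1,394,362.00.
DCL = contribution ÷ (EBIT − I) = £7,023,732.00 ÷ £1,394,362.00 = 5.0372.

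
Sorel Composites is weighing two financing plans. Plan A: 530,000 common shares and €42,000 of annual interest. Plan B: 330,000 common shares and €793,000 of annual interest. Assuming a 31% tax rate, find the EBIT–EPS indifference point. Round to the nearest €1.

€2,032,150

Set EPS_A = EPS_B: (EBIT − €42,000)(1 − 0.31) ÷ 530,000 = (EBIT − €793,000)(1 − 0.31) ÷ 330,000.
Cancelling (1 − t) and cross-multiplying: 330,000·(EBIT − 42,000) = 530,000·(EBIT − 793,000).
EBIT × (530,000 − 330,000) = 793,000 × 530,000 − 42,000 × 330,000 = 406,430,000,000, so EBIT = 406,430,000,000 ÷ 200,000 = 2,032,150.00.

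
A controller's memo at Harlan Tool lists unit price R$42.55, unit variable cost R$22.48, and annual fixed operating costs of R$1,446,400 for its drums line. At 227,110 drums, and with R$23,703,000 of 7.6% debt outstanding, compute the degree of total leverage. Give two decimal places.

At 227,110 units, contribution = 227,110 × R$20.07 = R$4,558,097.70.
EBIT = R$4,558,097.70 − R$1,446,400 = R$3,111,697.70. Interest = R$1,801,428.00.
DOL = R$4,558,097.70 ÷ R$3,111,697.70 = 1.4648; DFL = R$3,111,697.70 ÷ R$1,310,269.70 = 2.3749.
DCL = DOL × DFL = 1.4648 × 2.3749 = 3.4788.

3.48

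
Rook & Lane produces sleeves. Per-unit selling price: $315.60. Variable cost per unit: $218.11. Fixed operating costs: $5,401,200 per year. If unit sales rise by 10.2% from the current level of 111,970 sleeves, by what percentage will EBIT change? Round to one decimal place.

Contribution at this volume is 111,970 × $97.49 = $10,915,955.30.
EBIT = $10,915,955.30 − $5,401,200 = $5,514,755.30.
Degree of operating leverage = $10,915,955.30 / $5,514,755.30 = 1.9794.
Operating income changes by 1.9794 × +10.2% = +20.2%.

+20.2%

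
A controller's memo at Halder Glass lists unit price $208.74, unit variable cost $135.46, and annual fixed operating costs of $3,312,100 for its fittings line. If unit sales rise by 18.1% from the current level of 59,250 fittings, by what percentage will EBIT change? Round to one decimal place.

+76.3%

Total contribution margin = 59,250 × $73.28 = $4,341,840.00.
Operating income = contribution − fixed costs = $4,341,840.00 − $3,312,100 = $1,029,740.00.
Degree of operating leverage = $4,341,840.00 / $1,029,740.00 = 4.2164.
So EBIT moves 4.2164 × (+18.1%) = +76.3%.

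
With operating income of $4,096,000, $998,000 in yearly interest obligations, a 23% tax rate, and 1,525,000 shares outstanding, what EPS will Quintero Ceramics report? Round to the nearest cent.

$1.56

Pre-tax income = $4,096,000 − $998,000.00 = $3,098,000.00.
After tax at 23%: net income = $3,098,000.00 × 0.77 = $2,385,460.00.
EPS = $2,385,460.00 ÷ 1,525,000 = $1.56.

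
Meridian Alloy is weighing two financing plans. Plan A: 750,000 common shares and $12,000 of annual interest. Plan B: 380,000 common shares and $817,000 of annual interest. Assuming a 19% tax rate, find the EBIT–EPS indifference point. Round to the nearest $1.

At indifference, (EBIT − 12,000)(1 − t)/750,000 = (EBIT − 817,000)(1 − t)/380,000.
The (1 − t) factor cancels: (EBIT − 12,000) × 380,000 = (EBIT − 817,000) × 750,000.
Solving, EBIT = (817,000·750,000 − 12,000·380,000) / (750,000 − 380,000) = 608,190,000,000 / 370,000 = 1,643,756.76.

$1,643,757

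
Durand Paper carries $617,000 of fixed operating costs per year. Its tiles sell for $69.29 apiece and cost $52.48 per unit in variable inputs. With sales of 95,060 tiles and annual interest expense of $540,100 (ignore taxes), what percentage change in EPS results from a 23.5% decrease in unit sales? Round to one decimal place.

-85.2%

Contribution at this volume is 95,060 × $16.81 = $1,597,958.60.
EBIT = $1,597,958.60 − $617,000 = $980,958.60.
After interest of $540,100.00, pre-tax earnings = $440,858.60.
DCL = total CM / (EBIT − I) = $1,597,958.60 / $440,858.60 = 3.6247.
%ΔEPS = DCL × %ΔSales = 3.6247 × -23.5% = -85.2%.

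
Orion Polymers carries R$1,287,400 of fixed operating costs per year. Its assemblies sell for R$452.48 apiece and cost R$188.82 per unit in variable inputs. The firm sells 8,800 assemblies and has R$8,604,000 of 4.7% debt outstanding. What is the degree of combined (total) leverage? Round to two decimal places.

At 8,800 units, contribution = 8,800 × R$263.66 = R$2,320,208.00.
Subtracting fixed costs: EBIT = R$2,320,208.00 − R$1,287,400 = R$1,032,808.00. Interest = R$404,388.00, so EBIT − I = R$628,420.00.
DCL = contribution ÷ (EBIT − I) = R$2,320,208.00 ÷ R$628,420.00 = 3.6921.

3.69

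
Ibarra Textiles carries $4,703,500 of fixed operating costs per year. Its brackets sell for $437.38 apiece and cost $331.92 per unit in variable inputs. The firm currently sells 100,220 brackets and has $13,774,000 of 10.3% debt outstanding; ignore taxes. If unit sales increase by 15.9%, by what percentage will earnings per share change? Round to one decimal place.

+37.8%

At 100,220 units, contribution = 100,220 × $105.46 = $10,569,201.20.
Subtracting fixed costs: EBIT = $10,569,201.20 − $4,703,500 = $5,865,701.20.
After interest of $1,418,722.00, pre-tax earnings = $4,446,979.20.
DCL = total CM / (EBIT − I) = $10,569,201.20 / $4,446,979.20 = 2.3767.
%ΔEPS = DCL × %ΔSales = 2.3767 × +15.9% = +37.8%.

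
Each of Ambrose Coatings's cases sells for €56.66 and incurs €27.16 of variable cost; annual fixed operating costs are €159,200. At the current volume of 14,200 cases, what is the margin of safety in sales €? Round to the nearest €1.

€498,800

Each unit contributes €56.66 − €27.16 = €29.50. Break-even units = €159,200 ÷ €29.50 = 5,396.61; break-even revenue = 5,396.61 × €56.66 = €305,771.93.
Current sales = 14,200 × €56.66 = €804,572.00.
Margin of safety = €804,572.00 − €305,771.93 = €498,800.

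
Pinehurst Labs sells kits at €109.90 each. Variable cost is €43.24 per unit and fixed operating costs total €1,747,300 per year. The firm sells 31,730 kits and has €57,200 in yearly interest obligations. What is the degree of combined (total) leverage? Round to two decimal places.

6.81

Contribution at this volume is 31,730 × €66.66 = €2,115,121.80.
Operating income = contribution − fixed costs = €2,115,121.80 − €1,747,300 = €367,821.80. Interest = €57,200.00, so EBIT − I = €310,621.80.
Degree of total leverage = total CM / (EBIT − interest) = €2,115,121.80 / €310,621.80 = 6.8093.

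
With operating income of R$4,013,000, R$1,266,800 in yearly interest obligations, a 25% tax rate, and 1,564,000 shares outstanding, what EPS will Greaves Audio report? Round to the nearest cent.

R$1.32

Interest = R$1,266,800.00, so EBT = R$4,013,000 − R$1,266,800.00 = R$2,746,200.00.
After tax at 25%: net income = R$2,746,200.00 × 0.75 = R$2,059,650.00.
EPS = R$2,059,650.00 ÷ 1,564,000 = R$1.32.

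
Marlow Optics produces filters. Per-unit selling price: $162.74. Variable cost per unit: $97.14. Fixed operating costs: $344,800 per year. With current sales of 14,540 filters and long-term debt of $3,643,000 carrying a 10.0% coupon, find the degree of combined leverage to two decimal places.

Contribution at this volume is 14,540 × $65.60 = $953,824.00.
Subtracting fixed costs: EBIT = $953,824.00 − $344,800 = $609,024.00. Interest = $364,300.00.
DOL = $953,824.00 ÷ $609,024.00 = 1.5662; DFL = $609,024.00 ÷ $244,724.00 = 2.4886.
Combined leverage = 1.5662 × 2.4886 = 3.8976.

3.90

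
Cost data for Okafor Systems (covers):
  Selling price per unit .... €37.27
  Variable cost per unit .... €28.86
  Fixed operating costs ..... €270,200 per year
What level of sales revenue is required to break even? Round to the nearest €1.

€1,197,426

Contribution margin per unit = €37.27 − €28.86 = €8.41, a CM ratio of €8.41 ÷ €37.27 = 0.2257.
Break-even sales = FC ÷ CM ratio = €270,200 × €37.27 / €8.41 = €1,197,426.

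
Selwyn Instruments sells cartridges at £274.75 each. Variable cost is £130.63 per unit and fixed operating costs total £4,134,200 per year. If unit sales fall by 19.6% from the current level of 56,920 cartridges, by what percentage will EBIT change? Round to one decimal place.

At 56,920 units, contribution = 56,920 × £144.12 = £8,203,310.40.
Operating income = contribution − fixed costs = £8,203,310.40 − £4,134,200 = £4,069,110.40.
Degree of operating leverage = £8,203,310.40 / £4,069,110.40 = 2.0160.
So EBIT moves 2.0160 × (-19.6%) = -39.5%.

-39.5%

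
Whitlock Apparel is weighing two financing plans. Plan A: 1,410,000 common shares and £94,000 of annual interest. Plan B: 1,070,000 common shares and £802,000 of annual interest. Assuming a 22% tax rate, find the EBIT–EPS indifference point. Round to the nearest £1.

Set EPS_A = EPS_B: (EBIT − £94,000)(1 − 0.22) ÷ 1,410,000 = (EBIT − £802,000)(1 − 0.22) ÷ 1,070,000.
Cancelling (1 − t) and cross-multiplying: 1,070,000·(EBIT − 94,000) = 1,410,000·(EBIT − 802,000).
Solving, EBIT = (802,000·1,410,000 − 94,000·1,070,000) / (1,410,000 − 1,070,000) = 1,030,240,000,000 / 340,000 = 3,030,117.65.

£3,030,118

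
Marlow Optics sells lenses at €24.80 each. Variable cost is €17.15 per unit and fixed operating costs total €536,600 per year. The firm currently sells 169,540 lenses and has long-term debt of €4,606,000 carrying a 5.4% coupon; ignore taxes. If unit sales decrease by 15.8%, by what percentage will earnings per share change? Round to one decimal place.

-40.1%

At 169,540 units, contribution = 169,540 × €7.65 = €1,296,981.00.
Operating income = contribution − fixed costs = €1,296,981.00 − €536,600 = €760,381.00.
After interest of €248,724.00, pre-tax earnings = €511,657.00.
Degree of combined leverage = contribution ÷ (EBIT − I) = €1,296,981.00 ÷ €511,657.00 = 2.5349.
%ΔEPS = DCL × %ΔSales = 2.5349 × -15.8% = -40.1%.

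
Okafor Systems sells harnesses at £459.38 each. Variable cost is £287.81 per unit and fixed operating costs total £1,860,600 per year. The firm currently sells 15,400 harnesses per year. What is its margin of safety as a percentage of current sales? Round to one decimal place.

Contribution margin per unit = £459.38 − £287.81 = £171.57. Break-even units = £1,860,600 ÷ £171.57 = 10,844.55; break-even revenue = 10,844.55 × £459.38 = £4,981,770.87.
Current sales = 15,400 × £459.38 = £7,074,452.00.
Margin of safety = (£7,074,452.00 − £4,981,770.87) ÷ £7,074,452.00 = 29.6%.

29.6%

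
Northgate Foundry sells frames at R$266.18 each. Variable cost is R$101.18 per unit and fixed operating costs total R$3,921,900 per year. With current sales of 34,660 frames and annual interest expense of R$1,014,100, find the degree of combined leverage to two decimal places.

7.30

At 34,660 units, contribution = 34,660 × R$165.00 = R$5,718,900.00.
Operating income = contribution − fixed costs = R$5,718,900.00 − R$3,921,900 = R$1,797,000.00. Interest = R$1,014,100.00.
DOL = R$5,718,900.00 ÷ R$1,797,000.00 = 3.1825; DFL = R$1,797,000.00 ÷ R$782,900.00 = 2.2953.
DCL = DOL × DFL = 3.1825 × 2.2953 = 7.3048.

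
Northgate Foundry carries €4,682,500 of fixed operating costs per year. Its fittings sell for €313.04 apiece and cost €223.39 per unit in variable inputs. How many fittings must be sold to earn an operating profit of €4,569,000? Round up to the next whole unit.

Unit CM = price − variable cost = €313.04 − €223.39 = €89.65.
Need Q such that Q × €89.65 − €4,682,500 = €4,569,000, i.e. Q = €9,251,500 / €89.65 = 103,195.76 → 103,196.

103,196 fittings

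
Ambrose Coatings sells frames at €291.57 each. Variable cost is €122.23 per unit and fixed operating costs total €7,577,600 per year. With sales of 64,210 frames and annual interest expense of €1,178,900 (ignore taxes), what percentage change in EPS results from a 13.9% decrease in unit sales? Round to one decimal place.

Total contribution margin = 64,210 × €169.34 = €10,873,321.40.
EBIT = €10,873,321.40 − €7,577,600 = €3,295,721.40.
After interest of €1,178,900.00, pre-tax earnings = €2,116,821.40.
DCL = total CM / (EBIT − I) = €10,873,321.40 / €2,116,821.40 = 5.1366.
EPS therefore changes by 5.1366 × (-13.9%) = -71.4%.

-71.4%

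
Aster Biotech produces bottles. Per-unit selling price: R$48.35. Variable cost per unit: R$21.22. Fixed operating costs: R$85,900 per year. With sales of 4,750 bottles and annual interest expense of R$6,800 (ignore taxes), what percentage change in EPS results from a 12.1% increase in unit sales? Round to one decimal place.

+43.1%

Total contribution margin = 4,750 × R$27.13 = R$128,867.50.
EBIT = R$128,867.50 − R$85,900 = R$42,967.50.
After interest of R$6,800.00, pre-tax earnings = R$36,167.50.
DCL = total CM / (EBIT − I) = R$128,867.50 / R$36,167.50 = 3.5631.
EPS therefore changes by 3.5631 × (+12.1%) = +43.1%.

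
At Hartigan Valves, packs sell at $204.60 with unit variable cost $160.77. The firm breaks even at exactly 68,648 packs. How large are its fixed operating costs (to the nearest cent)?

Unit CM = price − variable cost = $204.60 − $160.77 = $43.83.
Fixed costs = break-even units × CM = 68,648 × $43.83 = $3,008,841.84.

$3,008,841.84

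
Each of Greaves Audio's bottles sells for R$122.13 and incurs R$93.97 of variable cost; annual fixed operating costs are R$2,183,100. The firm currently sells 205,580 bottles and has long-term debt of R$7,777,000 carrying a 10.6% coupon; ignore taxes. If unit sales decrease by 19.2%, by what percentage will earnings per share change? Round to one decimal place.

Total contribution margin = 205,580 × R$28.16 = R$5,789,132.80.
EBIT = R$5,789,132.80 − R$2,183,100 = R$3,606,032.80.
Interest = R$824,362.00, so EBIT − I = R$2,781,670.80.
Degree of combined leverage = contribution ÷ (EBIT − I) = R$5,789,132.80 ÷ R$2,781,670.80 = 2.0812.
%ΔEPS = DCL × %ΔSales = 2.0812 × -19.2% = -40.0%.

-40.0%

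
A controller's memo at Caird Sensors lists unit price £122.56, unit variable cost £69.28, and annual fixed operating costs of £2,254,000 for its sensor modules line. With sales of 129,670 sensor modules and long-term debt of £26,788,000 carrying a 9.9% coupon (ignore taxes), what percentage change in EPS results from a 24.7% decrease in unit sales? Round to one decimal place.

-85.2%

Contribution at this volume is 129,670 × £53.28 = £6,908,817.60.
Operating income = contribution − fixed costs = £6,908,817.60 − £2,254,000 = £4,654,817.60.
After interest of £2,652,012.00, pre-tax earnings = £2,002,805.60.
Degree of combined leverage = contribution ÷ (EBIT − I) = £6,908,817.60 ÷ £2,002,805.60 = 3.4496.
%ΔEPS = DCL × %ΔSales = 3.4496 × -24.7% = -85.2%.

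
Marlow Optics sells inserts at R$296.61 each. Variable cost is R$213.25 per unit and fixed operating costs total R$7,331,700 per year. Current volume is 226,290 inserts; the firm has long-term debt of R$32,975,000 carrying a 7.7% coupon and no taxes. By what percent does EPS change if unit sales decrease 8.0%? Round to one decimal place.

-16.8%

Contribution at this volume is 226,290 × R$83.36 = R$18,863,534.40.
Subtracting fixed costs: EBIT = R$18,863,534.40 − R$7,331,700 = R$11,531,834.40.
Interest = R$2,539,075.00, so EBIT − I = R$8,992,759.40.
DCL = total CM / (EBIT − I) = R$18,863,534.40 / R$8,992,759.40 = 2.0976.
%ΔEPS = DCL × %ΔSales = 2.0976 × -8.0% = -16.8%.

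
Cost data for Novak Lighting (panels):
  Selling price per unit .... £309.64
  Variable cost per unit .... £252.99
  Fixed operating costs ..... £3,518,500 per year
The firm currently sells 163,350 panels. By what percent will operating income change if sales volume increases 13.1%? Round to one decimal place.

+21.1%

Contribution at this volume is 163,350 × £56.65 = £9,253,777.50.
Subtracting fixed costs: EBIT = £9,253,777.50 − £3,518,500 = £5,735,277.50.
DOL = contribution ÷ EBIT = £9,253,777.50 ÷ £5,735,277.50 = 1.6135.
So EBIT moves 1.6135 × (+13.1%) = +21.1%.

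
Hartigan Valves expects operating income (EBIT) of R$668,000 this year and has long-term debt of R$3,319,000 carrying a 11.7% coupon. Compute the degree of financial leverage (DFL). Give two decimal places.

2.39

Interest = R$388,323.00.
Degree of financial leverage = EBIT / (EBIT − interest) = R$668,000 / R$279,677.00 = 2.3885.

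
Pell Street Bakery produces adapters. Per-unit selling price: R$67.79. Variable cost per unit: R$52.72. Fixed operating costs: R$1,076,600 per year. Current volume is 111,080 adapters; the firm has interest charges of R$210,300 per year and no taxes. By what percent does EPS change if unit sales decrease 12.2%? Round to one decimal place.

-52.8%

At 111,080 units, contribution = 111,080 × R$15.07 = R$1,673,975.60.
Subtracting fixed costs: EBIT = R$1,673,975.60 − R$1,076,600 = R$597,375.60.
Interest = R$210,300.00, so EBIT − I = R$387,075.60.
DCL = total CM / (EBIT − I) = R$1,673,975.60 / R$387,075.60 = 4.3247.
EPS therefore changes by 4.3247 × (-12.2%) = -52.8%.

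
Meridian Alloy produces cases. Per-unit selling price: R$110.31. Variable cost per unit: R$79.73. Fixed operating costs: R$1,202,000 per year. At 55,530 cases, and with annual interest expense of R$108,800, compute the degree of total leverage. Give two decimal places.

4.38

Contribution at this volume is 55,530 × R$30.58 = R$1,698,107.40.
EBIT = R$1,698,107.40 − R$1,202,000 = R$496,107.40. Interest = R$108,800.00.
DOL = R$1,698,107.40 ÷ R$496,107.40 = 3.4229; DFL = R$496,107.40 ÷ R$387,307.40 = 1.2809.
Combined leverage = 3.4229 × 1.2809 = 4.3844.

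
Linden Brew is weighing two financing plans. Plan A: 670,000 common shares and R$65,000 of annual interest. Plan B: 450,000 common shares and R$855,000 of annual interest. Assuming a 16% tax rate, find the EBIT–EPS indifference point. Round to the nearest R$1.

Set EPS_A = EPS_B: (EBIT − R$65,000)(1 − 0.16) ÷ 670,000 = (EBIT − R$855,000)(1 − 0.16) ÷ 450,000.
The (1 − t) factor cancels: (EBIT − 65,000) × 450,000 = (EBIT − 855,000) × 670,000.
Solving, EBIT = (855,000·670,000 − 65,000·450,000) / (670,000 − 450,000) = 543,600,000,000 / 220,000 = 2,470,909.09.

R$2,470,909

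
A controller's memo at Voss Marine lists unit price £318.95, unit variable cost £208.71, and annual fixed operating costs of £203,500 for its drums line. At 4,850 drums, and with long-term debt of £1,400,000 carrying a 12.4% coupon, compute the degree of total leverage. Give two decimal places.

Total contribution margin = 4,850 × £110.24 = £534,664.00.
Subtracting fixed costs: EBIT = £534,664.00 − £203,500 = £331,164.00. Interest = £173,600.00, so EBIT − I = £157,564.00.
DCL = contribution ÷ (EBIT − I) = £534,664.00 ÷ £157,564.00 = 3.3933.

3.39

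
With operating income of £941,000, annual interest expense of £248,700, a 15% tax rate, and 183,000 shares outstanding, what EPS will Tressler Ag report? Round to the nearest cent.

Interest = £248,700.00, so EBT = £941,000 − £248,700.00 = £692,300.00.
Net income = £692,300.00 × (1 − 0.15) = £588,455.00.
EPS = £588,455.00 ÷ 183,000 = £3.22.

£3.22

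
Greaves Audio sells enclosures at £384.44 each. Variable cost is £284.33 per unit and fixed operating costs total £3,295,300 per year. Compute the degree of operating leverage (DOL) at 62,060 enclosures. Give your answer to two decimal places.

At 62,060 units, contribution = 62,060 × £100.11 = £6,212,826.60.
EBIT = £6,212,826.60 − £3,295,300 = £2,917,526.60.
Degree of operating leverage = £6,212,826.60 / £2,917,526.60 = 2.1295.

2.13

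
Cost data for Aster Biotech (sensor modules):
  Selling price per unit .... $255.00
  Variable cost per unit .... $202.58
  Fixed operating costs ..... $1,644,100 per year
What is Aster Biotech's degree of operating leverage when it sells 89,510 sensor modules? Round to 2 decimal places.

1.54

Contribution at this volume is 89,510 × $52.42 = $4,692,114.20.
Subtracting fixed costs: EBIT = $4,692,114.20 − $1,644,100 = $3,048,014.20.
So DOL = total CM / EBIT = $4,692,114.20 / $3,048,014.20 = 1.5394.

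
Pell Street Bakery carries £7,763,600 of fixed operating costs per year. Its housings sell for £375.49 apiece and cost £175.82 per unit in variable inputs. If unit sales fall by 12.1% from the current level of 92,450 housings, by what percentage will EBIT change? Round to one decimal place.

-20.9%

Total contribution margin = 92,450 × £199.67 = £18,459,491.50.
EBIT = £18,459,491.50 − £7,763,600 = £10,695,891.50.
Degree of operating leverage = £18,459,491.50 / £10,695,891.50 = 1.7258.
So EBIT moves 1.7258 × (-12.1%) = -20.9%.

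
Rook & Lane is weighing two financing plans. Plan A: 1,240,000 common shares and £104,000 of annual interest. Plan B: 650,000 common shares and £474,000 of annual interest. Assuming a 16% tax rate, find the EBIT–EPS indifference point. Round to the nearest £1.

£881,627

Set EPS_A = EPS_B: (EBIT − £104,000)(1 − 0.16) ÷ 1,240,000 = (EBIT − £474,000)(1 − 0.16) ÷ 650,000.
The (1 − t) factor cancels: (EBIT − 104,000) × 650,000 = (EBIT − 474,000) × 1,240,000.
EBIT × (1,240,000 − 650,000) = 474,000 × 1,240,000 − 104,000 × 650,000 = 520,160,000,000, so EBIT = 520,160,000,000 ÷ 590,000 = 881,627.12.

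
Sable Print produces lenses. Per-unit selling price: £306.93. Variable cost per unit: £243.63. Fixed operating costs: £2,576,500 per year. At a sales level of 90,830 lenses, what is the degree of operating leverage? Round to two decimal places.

1.81

Total contribution margin = 90,830 × £63.30 = £5,749,539.00.
EBIT = £5,749,539.00 − £2,576,500 = £3,173,039.00.
Degree of operating leverage = £5,749,539.00 / £3,173,039.00 = 1.8120.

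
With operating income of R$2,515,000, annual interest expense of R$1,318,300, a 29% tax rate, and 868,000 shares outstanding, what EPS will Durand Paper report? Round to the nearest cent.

Pre-tax income = R$2,515,000 − R$1,318,300.00 = R$1,196,700.00.
Net income = R$1,196,700.00 × (1 − 0.29) = R$849,657.00.
Per share: R$849,657.00 / 868,000 shares = R$0.98.

R$0.98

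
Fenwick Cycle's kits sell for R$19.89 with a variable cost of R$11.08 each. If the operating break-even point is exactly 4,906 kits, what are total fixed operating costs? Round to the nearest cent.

R$43,221.86

Each unit contributes R$19.89 − R$11.08 = R$8.81.
Since BE = FC / CM, FC = 4,906 × R$8.81 = R$43,221.86.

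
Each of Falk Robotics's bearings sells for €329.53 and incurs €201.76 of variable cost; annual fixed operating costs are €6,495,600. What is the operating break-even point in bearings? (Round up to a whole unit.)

Unit CM = price − variable cost = €329.53 − €201.76 = €127.77.
Break-even Q = €6,495,600 / €127.77 = 50,838.22 → 50,839 bearings.

50,839 bearings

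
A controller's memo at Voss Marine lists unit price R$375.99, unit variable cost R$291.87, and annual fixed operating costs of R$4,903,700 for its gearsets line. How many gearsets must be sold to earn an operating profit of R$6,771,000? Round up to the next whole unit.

Unit CM = price − variable cost = R$375.99 − R$291.87 = R$84.12.
Need Q such that Q × R$84.12 − R$4,903,700 = R$6,771,000, i.e. Q = R$11,674,700 / R$84.12 = 138,786.26 → 138,787.

138,787 gearsets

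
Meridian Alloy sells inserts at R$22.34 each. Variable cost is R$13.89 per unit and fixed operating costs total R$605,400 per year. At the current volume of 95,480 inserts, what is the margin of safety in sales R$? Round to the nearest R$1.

R$532,475

Unit CM = price − variable cost = R$22.34 − R$13.89 = R$8.45. Break-even units = R$605,400 ÷ R$8.45 = 71,644.97; break-even revenue = 71,644.97 × R$22.34 = R$1,600,548.64.
Current sales = 95,480 × R$22.34 = R$2,133,023.20.
Margin of safety = R$2,133,023.20 − R$1,600,548.64 = R$532,475.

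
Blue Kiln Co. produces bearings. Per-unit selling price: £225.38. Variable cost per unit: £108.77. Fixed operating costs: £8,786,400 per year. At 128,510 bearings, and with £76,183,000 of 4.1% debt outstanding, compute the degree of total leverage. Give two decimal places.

At 128,510 units, contribution = 128,510 × £116.61 = £14,985,551.10.
Subtracting fixed costs: EBIT = £14,985,551.10 − £8,786,400 = £6,199,151.10. Interest = £3,123,503.00, so EBIT − I = £3,075,648.10.
Degree of total leverage = total CM / (EBIT − interest) = £14,985,551.10 / £3,075,648.10 = 4.8723.

4.87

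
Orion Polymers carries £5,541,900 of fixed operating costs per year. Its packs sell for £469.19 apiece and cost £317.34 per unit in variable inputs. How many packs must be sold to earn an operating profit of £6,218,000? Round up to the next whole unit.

77,445 packs

Each unit contributes £469.19 − £317.34 = £151.85.
Need Q such that Q × £151.85 − £5,541,900 = £6,218,000, i.e. Q = £11,759,900 / £151.85 = 77,444.19 → 77,445.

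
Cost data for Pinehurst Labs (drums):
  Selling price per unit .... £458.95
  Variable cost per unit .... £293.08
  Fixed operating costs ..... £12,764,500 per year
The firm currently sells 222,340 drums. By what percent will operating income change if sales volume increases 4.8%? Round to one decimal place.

+7.3%

Total contribution margin = 222,340 × £165.87 = £36,879,535.80.
EBIT = £36,879,535.80 − £12,764,500 = £24,115,035.80.
So DOL = total CM / EBIT = £36,879,535.80 / £24,115,035.80 = 1.5293.
Operating income changes by 1.5293 × +4.8% = +7.3%.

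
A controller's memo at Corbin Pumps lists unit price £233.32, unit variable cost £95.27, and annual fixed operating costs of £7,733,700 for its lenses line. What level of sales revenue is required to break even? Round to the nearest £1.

Contribution margin per unit = £233.32 − £95.27 = £138.05, a CM ratio of £138.05 ÷ £233.32 = 0.5917.
Break-even sales = FC ÷ CM ratio = £7,733,700 × £233.32 / £138.05 = £13,070,821.

£13,070,821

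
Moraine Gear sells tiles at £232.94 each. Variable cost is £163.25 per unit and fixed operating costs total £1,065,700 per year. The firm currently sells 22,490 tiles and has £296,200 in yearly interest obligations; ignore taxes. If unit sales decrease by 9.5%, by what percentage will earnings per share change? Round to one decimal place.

Total contribution margin = 22,490 × £69.69 = £1,567,328.10.
Operating income = contribution − fixed costs = £1,567,328.10 − £1,065,700 = £501,628.10.
Interest = £296,200.00, so EBIT − I = £205,428.10.
DCL = total CM / (EBIT − I) = £1,567,328.10 / £205,428.10 = 7.6296.
%ΔEPS = DCL × %ΔSales = 7.6296 × -9.5% = -72.5%.

-72.5%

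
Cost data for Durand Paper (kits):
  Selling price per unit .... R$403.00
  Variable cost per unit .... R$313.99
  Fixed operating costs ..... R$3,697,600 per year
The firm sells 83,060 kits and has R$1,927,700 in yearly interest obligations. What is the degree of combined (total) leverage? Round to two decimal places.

Contribution at this volume is 83,060 × R$89.01 = R$7,393,170.60.
Operating income = contribution − fixed costs = R$7,393,170.60 − R$3,697,600 = R$3,695,570.60. Interest = R$1,927,700.00.
DOL = R$7,393,170.60 ÷ R$3,695,570.60 = 2.0005; DFL = R$3,695,570.60 ÷ R$1,767,870.60 = 2.0904.
DCL = DOL × DFL = 2.0005 × 2.0904 = 4.1818.

4.18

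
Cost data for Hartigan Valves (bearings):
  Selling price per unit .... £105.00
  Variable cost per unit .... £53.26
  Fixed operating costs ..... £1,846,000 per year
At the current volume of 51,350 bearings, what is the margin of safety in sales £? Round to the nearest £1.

£1,645,519

Each unit contributes £105.00 − £53.26 = £51.74. Break-even units = £1,846,000 ÷ £51.74 = 35,678.39; break-even revenue = 35,678.39 × £105.00 = £3,746,231.16.
Current sales = 51,350 × £105.00 = £5,391,750.00.
Margin of safety = £5,391,750.00 − £3,746,231.16 = £1,645,519.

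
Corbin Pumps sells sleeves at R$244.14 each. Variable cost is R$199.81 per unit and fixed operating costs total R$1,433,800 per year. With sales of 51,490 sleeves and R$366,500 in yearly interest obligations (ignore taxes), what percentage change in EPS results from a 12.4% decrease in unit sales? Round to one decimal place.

-58.7%

Total contribution margin = 51,490 × R$44.33 = R$2,282,551.70.
Subtracting fixed costs: EBIT = R$2,282,551.70 − R$1,433,800 = R$848,751.70.
Interest = R$366,500.00, so EBIT − I = R$482,251.70.
DCL = total CM / (EBIT − I) = R$2,282,551.70 / R$482,251.70 = 4.7331.
%ΔEPS = DCL × %ΔSales = 4.7331 × -12.4% = -58.7%.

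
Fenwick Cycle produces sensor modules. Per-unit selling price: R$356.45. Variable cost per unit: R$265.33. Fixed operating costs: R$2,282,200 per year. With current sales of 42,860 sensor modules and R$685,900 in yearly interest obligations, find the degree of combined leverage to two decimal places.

At 42,860 units, contribution = 42,860 × R$91.12 = R$3,905,403.20.
Operating income = contribution − fixed costs = R$3,905,403.20 − R$2,282,200 = R$1,623,203.20. Interest = R$685,900.00.
DOL = R$3,905,403.20 ÷ R$1,623,203.20 = 2.4060; DFL = R$1,623,203.20 ÷ R$937,303.20 = 1.7318.
Combined leverage = 2.4060 × 1.7318 = 4.1667.

4.17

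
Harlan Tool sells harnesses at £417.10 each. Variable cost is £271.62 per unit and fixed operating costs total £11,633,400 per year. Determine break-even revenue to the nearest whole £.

CM per unit = £417.10 − £271.62 = £145.48; CM ratio = £145.48 / £417.10 = 0.3488.
Break-even sales = FC ÷ CM ratio = £11,633,400 × £417.10 / £145.48 = £33,353,665.

£33,353,665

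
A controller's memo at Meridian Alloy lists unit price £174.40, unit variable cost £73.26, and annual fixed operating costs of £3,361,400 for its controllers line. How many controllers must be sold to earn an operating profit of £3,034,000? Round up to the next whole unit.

Contribution margin per unit = £174.40 − £73.26 = £101.14.
Need Q such that Q × £101.14 − £3,361,400 = £3,034,000, i.e. Q = £6,395,400 / £101.14 = 63,233.14 → 63,234.

63,234 controllers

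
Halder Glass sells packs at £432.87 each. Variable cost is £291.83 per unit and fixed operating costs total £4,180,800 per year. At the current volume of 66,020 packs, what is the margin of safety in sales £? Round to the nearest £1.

£15,746,662

Unit CM = price − variable cost = £432.87 − £291.83 = £141.04. Break-even units = £4,180,800 ÷ £141.04 = 29,642.65; break-even revenue = 29,642.65 × £432.87 = £12,831,415.88.
Current sales = 66,020 × £432.87 = £28,578,077.40.
Margin of safety = £28,578,077.40 − £12,831,415.88 = £15,746,662.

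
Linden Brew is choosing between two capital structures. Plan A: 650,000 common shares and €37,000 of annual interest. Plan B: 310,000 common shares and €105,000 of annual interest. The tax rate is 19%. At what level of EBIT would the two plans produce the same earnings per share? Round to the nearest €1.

€167,000

At indifference, (EBIT − 37,000)(1 − t)/650,000 = (EBIT − 105,000)(1 − t)/310,000.
The (1 − t) factor cancels: (EBIT − 37,000) × 310,000 = (EBIT − 105,000) × 650,000.
Solving, EBIT = (105,000·650,000 − 37,000·310,000) / (650,000 − 310,000) = 56,780,000,000 / 340,000 = 167,000.00.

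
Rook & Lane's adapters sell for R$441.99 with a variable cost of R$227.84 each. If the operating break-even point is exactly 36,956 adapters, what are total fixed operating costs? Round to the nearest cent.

Each unit contributes R$441.99 − R$227.84 = R$214.15.
Fixed costs = break-even units × CM = 36,956 × R$214.15 = R$7,914,127.40.

R$7,914,127.40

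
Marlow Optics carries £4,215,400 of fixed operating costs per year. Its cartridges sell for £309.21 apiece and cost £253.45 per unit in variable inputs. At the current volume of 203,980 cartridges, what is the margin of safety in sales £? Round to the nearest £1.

£39,696,690

Contribution margin per unit = £309.21 − £253.45 = £55.76. Break-even units = £4,215,400 ÷ £55.76 = 75,599.00; break-even revenue = 75,599.00 × £309.21 = £23,375,965.46.
Current sales = 203,980 × £309.21 = £63,072,655.80.
Margin of safety = £63,072,655.80 − £23,375,965.46 = £39,696,690.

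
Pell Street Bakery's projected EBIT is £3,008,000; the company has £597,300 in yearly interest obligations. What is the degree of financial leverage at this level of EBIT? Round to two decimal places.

1.25

Annual interest charges come to £597,300.00.
Degree of financial leverage = EBIT / (EBIT − interest) = £3,008,000 / £2,410,700.00 = 1.2478.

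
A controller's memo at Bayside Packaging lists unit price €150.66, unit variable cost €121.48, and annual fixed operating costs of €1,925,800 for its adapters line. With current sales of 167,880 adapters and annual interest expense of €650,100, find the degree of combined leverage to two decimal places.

2.11

Total contribution margin = 167,880 × €29.18 = €4,898,738.40.
Operating income = contribution − fixed costs = €4,898,738.40 − €1,925,800 = €2,972,938.40. Interest = €650,100.00.
DOL = €4,898,738.40 ÷ €2,972,938.40 = 1.6478; DFL = €2,972,938.40 ÷ €2,322,838.40 = 1.2799.
DCL = DOL × DFL = 1.6478 × 1.2799 = 2.1090.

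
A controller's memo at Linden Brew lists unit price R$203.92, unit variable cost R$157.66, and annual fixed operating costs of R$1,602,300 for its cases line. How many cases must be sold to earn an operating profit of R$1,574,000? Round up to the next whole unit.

Each unit contributes R$203.92 − R$157.66 = R$46.26.
Units = (FC + target) / CM = (R$1,602,300 + R$1,574,000) / R$46.26 = 68,661.91, so 68,662 cases.

68,662 cases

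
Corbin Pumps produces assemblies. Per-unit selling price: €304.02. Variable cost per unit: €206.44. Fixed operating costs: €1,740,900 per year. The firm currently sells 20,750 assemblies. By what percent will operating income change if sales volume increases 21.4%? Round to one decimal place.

+152.6%

At 20,750 units, contribution = 20,750 × €97.58 = €2,024,785.00.
Operating income = contribution − fixed costs = €2,024,785.00 − €1,740,900 = €283,885.00.
Degree of operating leverage = €2,024,785.00 / €283,885.00 = 7.1324.
%ΔEBIT = DOL × %ΔSales = 7.1324 × +21.4% = +152.6%.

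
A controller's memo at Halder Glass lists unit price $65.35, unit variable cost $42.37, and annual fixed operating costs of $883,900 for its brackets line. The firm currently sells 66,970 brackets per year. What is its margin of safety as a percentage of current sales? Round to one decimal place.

42.6%

Unit CM = price − variable cost = $65.35 − $42.37 = $22.98. Break-even units = $883,900 ÷ $22.98 = 38,463.88; break-even revenue = 38,463.88 × $65.35 = $2,513,614.66.
Actual sales revenue = 66,970 × $65.35 = $4,376,489.50.
Margin of safety = ($4,376,489.50 − $2,513,614.66) ÷ $4,376,489.50 = 42.6%.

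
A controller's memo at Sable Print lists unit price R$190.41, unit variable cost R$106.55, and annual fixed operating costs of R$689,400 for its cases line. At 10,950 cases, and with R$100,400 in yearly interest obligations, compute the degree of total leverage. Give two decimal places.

At 10,950 units, contribution = 10,950 × R$83.86 = R$918,267.00.
Operating income = contribution − fixed costs = R$918,267.00 − R$689,400 = R$228,867.00. Interest = R$100,400.00, so EBIT − I = R$128,467.00.
DCL = contribution ÷ (EBIT − I) = R$918,267.00 ÷ R$128,467.00 = 7.1479.

7.15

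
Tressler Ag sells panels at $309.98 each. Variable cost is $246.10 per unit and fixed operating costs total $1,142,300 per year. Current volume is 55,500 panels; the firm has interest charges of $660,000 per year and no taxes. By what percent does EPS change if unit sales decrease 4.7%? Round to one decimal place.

At 55,500 units, contribution = 55,500 × $63.88 = $3,545,340.00.
Operating income = contribution − fixed costs = $3,545,340.00 − $1,142,300 = $2,403,040.00.
After interest of $660,000.00, pre-tax earnings = $1,743,040.00.
DCL = total CM / (EBIT − I) = $3,545,340.00 / $1,743,040.00 = 2.0340.
EPS therefore changes by 2.0340 × (-4.7%) = -9.6%.

-9.6%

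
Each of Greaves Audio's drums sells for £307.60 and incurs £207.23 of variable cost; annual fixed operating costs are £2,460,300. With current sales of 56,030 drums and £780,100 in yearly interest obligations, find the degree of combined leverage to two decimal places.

At 56,030 units, contribution = 56,030 × £100.37 = £5,623,731.10.
Operating income = contribution − fixed costs = £5,623,731.10 − £2,460,300 = £3,163,431.10. Interest = £780,100.00, so EBIT − I = £2,383,331.10.
Degree of total leverage = total CM / (EBIT − interest) = £5,623,731.10 / £2,383,331.10 = 2.3596.

2.36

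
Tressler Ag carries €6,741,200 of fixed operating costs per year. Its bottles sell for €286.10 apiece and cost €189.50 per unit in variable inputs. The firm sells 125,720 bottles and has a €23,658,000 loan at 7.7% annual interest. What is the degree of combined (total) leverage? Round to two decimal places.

3.39

Total contribution margin = 125,720 × €96.60 = €12,144,552.00.
EBIT = €12,144,552.00 − €6,741,200 = €5,403,352.00. Interest = €1,821,666.00.
DOL = €12,144,552.00 ÷ €5,403,352.00 = 2.2476; DFL = €5,403,352.00 ÷ €3,581,686.00 = 1.5086.
DCL = DOL × DFL = 2.2476 × 1.5086 = 3.3907.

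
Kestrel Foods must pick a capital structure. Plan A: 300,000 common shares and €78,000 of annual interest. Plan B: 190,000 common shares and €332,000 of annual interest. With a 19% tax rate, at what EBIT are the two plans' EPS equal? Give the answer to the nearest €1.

€770,727

At indifference, (EBIT − 78,000)(1 − t)/300,000 = (EBIT − 332,000)(1 − t)/190,000.
Cancelling (1 − t) and cross-multiplying: 190,000·(EBIT − 78,000) = 300,000·(EBIT − 332,000).
Solving, EBIT = (332,000·300,000 − 78,000·190,000) / (300,000 − 190,000) = 84,780,000,000 / 110,000 = 770,727.27.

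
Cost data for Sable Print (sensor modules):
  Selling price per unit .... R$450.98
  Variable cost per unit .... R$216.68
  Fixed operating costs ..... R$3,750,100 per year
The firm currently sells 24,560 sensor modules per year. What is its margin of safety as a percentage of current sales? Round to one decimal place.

Contribution margin per unit = R$450.98 − R$216.68 = R$234.30. Break-even units = R$3,750,100 ÷ R$234.30 = 16,005.55; break-even revenue = 16,005.55 × R$450.98 = R$7,218,182.24.
Actual sales revenue = 24,560 × R$450.98 = R$11,076,068.80.
Margin of safety = (R$11,076,068.80 − R$7,218,182.24) ÷ R$11,076,068.80 = 34.8%.

34.8%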